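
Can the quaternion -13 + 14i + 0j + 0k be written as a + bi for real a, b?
Yes. The quaternion -13 + 14i has j- and k-coefficients y = z = 0, so it lies in the complex subalgebra spanned by 1 and i.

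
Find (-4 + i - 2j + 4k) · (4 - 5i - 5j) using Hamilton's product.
-21 + 44i - 8j + k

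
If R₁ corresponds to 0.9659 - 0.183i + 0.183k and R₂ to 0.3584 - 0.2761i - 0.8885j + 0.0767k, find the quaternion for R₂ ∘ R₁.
0.2816 - 0.4949i - 0.8217j - 0.0229k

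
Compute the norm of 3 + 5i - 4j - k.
√51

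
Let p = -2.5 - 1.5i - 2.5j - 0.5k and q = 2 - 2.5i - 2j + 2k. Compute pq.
-12.75 - 2.75i + 4.25j - 9.25k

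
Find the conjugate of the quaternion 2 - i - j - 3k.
2 + i + j + 3k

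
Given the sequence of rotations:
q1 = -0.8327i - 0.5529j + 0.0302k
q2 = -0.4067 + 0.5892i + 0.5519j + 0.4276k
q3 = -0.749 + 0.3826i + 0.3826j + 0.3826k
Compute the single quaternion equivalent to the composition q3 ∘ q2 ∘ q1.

q2 · q1 = 0.7829 + 0.5917i - 0.149j + 0.1215k
q3 · q2 · q1 = -0.8023 - 0.0402i + 0.591j - 0.0749k
-0.8023 - 0.0402i + 0.591j - 0.0749k


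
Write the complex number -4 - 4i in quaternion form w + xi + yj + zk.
-4 - 4i + 0j + 0k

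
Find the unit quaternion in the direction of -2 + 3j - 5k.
-0.3244 + 0.4867j - 0.8111k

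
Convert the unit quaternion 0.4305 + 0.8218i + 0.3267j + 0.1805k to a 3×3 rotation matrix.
[[0.7214, 0.3816, 0.578], [0.6924, -0.4159, -0.5896], [0.0154, 0.8255, -0.5642]]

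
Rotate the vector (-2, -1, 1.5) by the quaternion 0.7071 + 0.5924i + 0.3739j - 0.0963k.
(-1.361, -2.258, 0.548)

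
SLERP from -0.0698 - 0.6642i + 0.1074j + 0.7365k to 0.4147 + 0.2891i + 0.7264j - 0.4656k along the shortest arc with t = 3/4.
-0.3605 - 0.4364i - 0.5625j + 0.6026k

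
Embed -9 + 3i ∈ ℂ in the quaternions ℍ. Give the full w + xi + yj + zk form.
-9 + 3i + 0j + 0k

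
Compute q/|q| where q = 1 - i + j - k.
0.5 - 0.5i + 0.5j - 0.5k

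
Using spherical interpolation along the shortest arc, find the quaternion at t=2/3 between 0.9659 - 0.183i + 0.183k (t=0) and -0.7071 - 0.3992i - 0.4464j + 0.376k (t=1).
0.895 + 0.2222i + 0.328j - 0.2051k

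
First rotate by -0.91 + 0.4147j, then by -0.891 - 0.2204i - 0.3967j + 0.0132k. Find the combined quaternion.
0.9753 + 0.1951i - 0.0085j - 0.1034k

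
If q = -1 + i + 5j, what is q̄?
-1 - i - 5j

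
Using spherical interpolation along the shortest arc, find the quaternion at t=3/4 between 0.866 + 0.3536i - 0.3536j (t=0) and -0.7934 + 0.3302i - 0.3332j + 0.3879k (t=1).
0.9181 - 0.1644i + 0.1669j - 0.3198k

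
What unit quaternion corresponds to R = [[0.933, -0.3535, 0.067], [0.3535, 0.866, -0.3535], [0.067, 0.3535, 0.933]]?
0.9659 + 0.183i + 0.183k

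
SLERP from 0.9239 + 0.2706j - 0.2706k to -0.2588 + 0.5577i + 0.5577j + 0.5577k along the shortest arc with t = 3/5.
0.6732 - 0.4111i - 0.2698j - 0.5524k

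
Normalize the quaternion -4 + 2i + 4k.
-0.6667 + 0.3333i + 0.6667k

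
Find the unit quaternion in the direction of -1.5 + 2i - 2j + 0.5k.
-0.4629 + 0.6172i - 0.6172j + 0.1543k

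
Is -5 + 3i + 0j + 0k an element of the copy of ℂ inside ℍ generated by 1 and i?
Yes. The quaternion -5 + 3i has j- and k-coefficients y = z = 0, so it lies in the complex subalgebra spanned by 1 and i.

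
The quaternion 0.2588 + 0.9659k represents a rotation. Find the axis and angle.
axis = (0, 0, 1), θ = 5π/6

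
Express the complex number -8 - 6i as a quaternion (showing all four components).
-8 - 6i + 0j + 0k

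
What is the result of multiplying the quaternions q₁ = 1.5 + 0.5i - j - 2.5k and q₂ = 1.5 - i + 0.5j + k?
5.75 - 0.5i + 1.25j - 3k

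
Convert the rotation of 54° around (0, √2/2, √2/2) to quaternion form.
0.891 + 0.321j + 0.321k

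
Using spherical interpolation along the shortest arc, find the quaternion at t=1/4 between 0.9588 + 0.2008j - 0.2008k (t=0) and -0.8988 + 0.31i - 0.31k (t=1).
0.9817 - 0.0828i + 0.1553j - 0.0726k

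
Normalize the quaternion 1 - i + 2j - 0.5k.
0.4 - 0.4i + 0.8j - 0.2k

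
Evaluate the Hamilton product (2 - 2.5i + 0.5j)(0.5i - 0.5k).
1.25 + 0.75i - 1.25j - 1.25k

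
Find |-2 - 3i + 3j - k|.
√23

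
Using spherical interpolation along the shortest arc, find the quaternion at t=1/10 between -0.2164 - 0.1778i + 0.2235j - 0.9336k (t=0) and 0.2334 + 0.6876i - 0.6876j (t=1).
-0.236 - 0.2587i + 0.3021j - 0.8866k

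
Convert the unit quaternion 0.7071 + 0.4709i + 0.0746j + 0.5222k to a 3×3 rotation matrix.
[[0.4435, -0.6682, 0.5973], [0.8088, 0.0111, -0.588], [0.3863, 0.7439, 0.5454]]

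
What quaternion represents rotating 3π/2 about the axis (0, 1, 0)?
-0.7071 + 0.7071j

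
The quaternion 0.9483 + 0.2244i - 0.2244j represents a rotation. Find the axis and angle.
axis = (√2/2, -√2/2, 0), θ = 37°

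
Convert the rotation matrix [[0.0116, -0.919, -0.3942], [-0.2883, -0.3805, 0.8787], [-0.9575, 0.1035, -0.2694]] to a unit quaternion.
-0.3007 + 0.6445i - 0.4683j - 0.5243k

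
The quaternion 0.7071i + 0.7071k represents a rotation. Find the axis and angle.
axis = (√2/2, 0, √2/2), θ = π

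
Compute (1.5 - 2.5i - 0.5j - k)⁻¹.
0.1538 + 0.2564i + 0.0513j + 0.1026k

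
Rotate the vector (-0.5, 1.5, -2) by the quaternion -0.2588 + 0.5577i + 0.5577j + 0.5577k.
(0.821, -2.354, 0.533)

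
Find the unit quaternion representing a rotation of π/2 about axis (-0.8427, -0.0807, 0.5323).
0.7071 - 0.5959i - 0.0571j + 0.3764k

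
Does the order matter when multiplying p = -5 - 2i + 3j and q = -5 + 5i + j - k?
Yes: pq = 32 - 18i - 22j - 12k ≠ 32 - 12i - 18j + 22k = qp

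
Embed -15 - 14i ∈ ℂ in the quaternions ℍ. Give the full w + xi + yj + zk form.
-15 - 14i + 0j + 0k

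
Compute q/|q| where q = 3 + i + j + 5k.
0.5 + 0.1667i + 0.1667j + 0.8333k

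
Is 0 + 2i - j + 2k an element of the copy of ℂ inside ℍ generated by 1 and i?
No. The quaternion 2i - j + 2k has j-coefficient y = -1 and k-coefficient z = 2, not both zero, so it does not lie in the complex subalgebra spanned by 1 and i.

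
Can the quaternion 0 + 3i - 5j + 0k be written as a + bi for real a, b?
No. The quaternion 3i - 5j has j-coefficient y = -5 and k-coefficient z = 0, not both zero, so it does not lie in the complex subalgebra spanned by 1 and i.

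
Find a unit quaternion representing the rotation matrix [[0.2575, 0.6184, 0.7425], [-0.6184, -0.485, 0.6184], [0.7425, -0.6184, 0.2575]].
0.5074 - 0.6093i - 0.6093k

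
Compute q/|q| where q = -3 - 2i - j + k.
-0.7746 - 0.5164i - 0.2582j + 0.2582k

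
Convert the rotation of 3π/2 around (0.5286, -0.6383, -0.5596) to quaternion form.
-0.7071 + 0.3738i - 0.4513j - 0.3957k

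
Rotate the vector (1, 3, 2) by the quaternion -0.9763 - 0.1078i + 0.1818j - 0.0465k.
(-0.15, 2.514, 2.767)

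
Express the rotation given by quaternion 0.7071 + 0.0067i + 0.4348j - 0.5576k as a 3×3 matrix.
[[0.0001, 0.7944, 0.6074], [-0.7827, 0.3781, -0.4944], [-0.6224, -0.4754, 0.6218]]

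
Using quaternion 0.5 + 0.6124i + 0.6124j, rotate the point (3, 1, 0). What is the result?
(1.5, 2.5, -1.225)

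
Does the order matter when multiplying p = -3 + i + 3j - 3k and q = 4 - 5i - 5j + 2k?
Yes: pq = 14 + 10i + 40j - 8k ≠ 14 + 28i + 14j - 28k = qp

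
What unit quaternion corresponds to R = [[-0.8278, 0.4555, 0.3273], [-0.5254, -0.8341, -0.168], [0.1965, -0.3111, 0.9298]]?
-0.2588 + 0.1382i - 0.1264j + 0.9476k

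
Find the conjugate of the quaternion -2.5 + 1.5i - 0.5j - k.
-2.5 - 1.5i + 0.5j + k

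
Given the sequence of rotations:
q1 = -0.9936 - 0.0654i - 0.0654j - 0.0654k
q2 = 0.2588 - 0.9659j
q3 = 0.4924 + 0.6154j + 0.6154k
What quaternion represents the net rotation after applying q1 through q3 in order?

q2 · q1 = -0.3203 + 0.0462i + 0.9428j - 0.0801k
q3 · q2 · q1 = -0.6886 - 0.6067i + 0.2956j - 0.265k
-0.6886 - 0.6067i + 0.2956j - 0.265k


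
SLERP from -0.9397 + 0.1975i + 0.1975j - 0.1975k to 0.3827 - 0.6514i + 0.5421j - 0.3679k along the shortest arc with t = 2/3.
-0.701 + 0.5935i - 0.3392j + 0.203k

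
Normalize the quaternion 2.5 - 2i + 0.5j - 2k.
0.6565 - 0.5252i + 0.1313j - 0.5252k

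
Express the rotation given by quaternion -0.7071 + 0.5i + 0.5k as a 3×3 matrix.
[[0.5, 0.7071, 0.5], [-0.7071, 0, 0.7071], [0.5, -0.7071, 0.5]]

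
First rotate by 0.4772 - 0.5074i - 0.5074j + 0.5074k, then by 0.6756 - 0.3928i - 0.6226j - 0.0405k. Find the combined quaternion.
-0.1723 - 0.8667i - 0.42j + 0.2069k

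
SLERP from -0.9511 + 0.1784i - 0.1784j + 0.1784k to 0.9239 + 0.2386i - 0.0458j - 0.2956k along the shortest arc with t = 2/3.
-0.9589 - 0.1011i - 0.0304j + 0.2633k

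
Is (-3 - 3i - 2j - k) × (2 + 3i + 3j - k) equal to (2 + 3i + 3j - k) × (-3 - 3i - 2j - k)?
No: pq = 8 - 10i - 19j - 2k ≠ 8 - 20i - 7j + 4k = qp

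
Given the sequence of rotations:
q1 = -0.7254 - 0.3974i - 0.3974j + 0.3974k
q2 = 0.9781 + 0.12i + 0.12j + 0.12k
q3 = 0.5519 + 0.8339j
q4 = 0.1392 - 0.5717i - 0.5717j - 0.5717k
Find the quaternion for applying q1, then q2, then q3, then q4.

q2 · q1 = -0.6618 - 0.3804i - 0.5711j + 0.3016k
q3 · q2 · q1 = 0.111 + 0.0416i - 0.8671j + 0.4837k
q4 · q3 · q2 · q1 = -0.18 - 0.8299i + 0.0686j + 0.5234k
-0.18 - 0.8299i + 0.0686j + 0.5234k


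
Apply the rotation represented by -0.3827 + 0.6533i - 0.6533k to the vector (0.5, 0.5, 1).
(-1.03, 0.396, -0.53)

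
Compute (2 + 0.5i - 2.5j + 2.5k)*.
2 - 0.5i + 2.5j - 2.5k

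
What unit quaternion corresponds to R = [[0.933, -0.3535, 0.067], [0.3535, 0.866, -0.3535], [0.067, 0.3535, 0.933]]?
0.9659 + 0.183i + 0.183k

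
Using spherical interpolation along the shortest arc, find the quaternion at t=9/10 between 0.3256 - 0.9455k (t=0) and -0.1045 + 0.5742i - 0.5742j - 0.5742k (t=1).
-0.0584 + 0.536i - 0.536j - 0.6497k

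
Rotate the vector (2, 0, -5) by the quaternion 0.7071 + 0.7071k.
(0, 2, -5)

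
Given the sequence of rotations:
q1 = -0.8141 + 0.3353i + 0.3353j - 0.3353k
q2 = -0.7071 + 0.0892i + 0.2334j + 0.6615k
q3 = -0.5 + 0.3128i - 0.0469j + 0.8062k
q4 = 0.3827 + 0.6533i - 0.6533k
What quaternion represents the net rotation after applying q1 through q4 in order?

q2 · q1 = 0.6893 - 0.6098i - 0.1754j - 0.3498k
q3 · q2 · q1 = 0.1199 + 0.6783i - 0.3268j + 0.6471k
q4 · q3 · q2 · q1 = 0.0255 + 0.1244i - 0.991j - 0.0442k
0.0255 + 0.1244i - 0.991j - 0.0442k


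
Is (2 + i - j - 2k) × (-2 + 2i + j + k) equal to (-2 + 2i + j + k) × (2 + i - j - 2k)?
No: pq = -3 + 3i - j + 9k ≠ -3 + i + 9j + 3k = qp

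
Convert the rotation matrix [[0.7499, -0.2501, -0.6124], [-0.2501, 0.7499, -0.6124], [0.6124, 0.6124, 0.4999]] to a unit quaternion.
0.866 + 0.3536i - 0.3536j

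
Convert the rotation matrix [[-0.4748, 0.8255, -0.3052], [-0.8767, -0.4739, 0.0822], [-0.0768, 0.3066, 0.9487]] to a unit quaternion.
-0.5 - 0.1122i + 0.1142j + 0.8511k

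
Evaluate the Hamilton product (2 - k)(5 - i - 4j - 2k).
8 - 6i - 7j - 9k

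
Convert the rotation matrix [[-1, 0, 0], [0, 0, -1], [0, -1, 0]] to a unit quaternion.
-0.7071j + 0.7071k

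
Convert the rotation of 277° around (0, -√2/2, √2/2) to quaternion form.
-0.749 - 0.4685j + 0.4685k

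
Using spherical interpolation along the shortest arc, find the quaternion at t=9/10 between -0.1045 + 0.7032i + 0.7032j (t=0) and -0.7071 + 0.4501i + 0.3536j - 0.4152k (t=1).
-0.6648 + 0.4957i + 0.4066j - 0.3834k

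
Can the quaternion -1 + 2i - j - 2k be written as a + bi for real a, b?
No. The quaternion -1 + 2i - j - 2k has j-coefficient y = -1 and k-coefficient z = -2, not both zero, so it does not lie in the complex subalgebra spanned by 1 and i.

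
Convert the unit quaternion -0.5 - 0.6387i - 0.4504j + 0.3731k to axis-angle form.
axis = (-0.7375, -0.5201, 0.4308), θ = 4π/3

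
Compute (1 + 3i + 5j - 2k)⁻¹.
0.0256 - 0.0769i - 0.1282j + 0.0513k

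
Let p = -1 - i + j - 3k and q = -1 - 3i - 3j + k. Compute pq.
4 - 4i + 12j + 8k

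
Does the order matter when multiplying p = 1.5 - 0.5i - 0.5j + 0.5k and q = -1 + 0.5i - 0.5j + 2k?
Yes: pq = -2.5 + 0.5i + j + 3k ≠ -2.5 + 2i - 1.5j + 2k = qp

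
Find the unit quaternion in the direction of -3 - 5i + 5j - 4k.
-0.3464 - 0.5774i + 0.5774j - 0.4619k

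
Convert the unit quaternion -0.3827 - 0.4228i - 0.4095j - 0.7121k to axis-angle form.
axis = (-0.4576, -0.4432, -0.7708), θ = 5π/4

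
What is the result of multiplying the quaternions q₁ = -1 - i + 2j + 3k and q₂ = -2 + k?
-1 + 4i - 3j - 7k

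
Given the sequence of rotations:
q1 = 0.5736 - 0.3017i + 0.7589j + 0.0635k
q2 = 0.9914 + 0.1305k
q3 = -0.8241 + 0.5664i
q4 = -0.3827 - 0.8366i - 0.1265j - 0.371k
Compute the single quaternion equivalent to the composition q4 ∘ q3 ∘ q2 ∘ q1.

q2 · q1 = 0.5604 - 0.3981i + 0.713j + 0.1378k
q3 · q2 · q1 = -0.2363 + 0.6455i - 0.6656j + 0.2903k
q4 · q3 · q2 · q1 = 0.654 - 0.333i + 0.288j + 0.6151k
0.654 - 0.333i + 0.288j + 0.6151k


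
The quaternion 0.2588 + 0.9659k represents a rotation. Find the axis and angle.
axis = (0, 0, 1), θ = 5π/6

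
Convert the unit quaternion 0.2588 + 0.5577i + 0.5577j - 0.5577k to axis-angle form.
axis = (√3/3, √3/3, -√3/3), θ = 5π/6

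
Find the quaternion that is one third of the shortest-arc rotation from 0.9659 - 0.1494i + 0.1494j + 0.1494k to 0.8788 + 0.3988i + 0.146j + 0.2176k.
0.9711 + 0.0368i + 0.1537j + 0.1788k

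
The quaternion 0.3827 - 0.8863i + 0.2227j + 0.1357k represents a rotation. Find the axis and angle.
axis = (-0.9593, 0.2411, 0.1469), θ = 3π/4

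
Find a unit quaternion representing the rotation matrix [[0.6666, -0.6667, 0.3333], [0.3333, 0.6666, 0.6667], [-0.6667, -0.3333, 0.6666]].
0.866 - 0.2887i + 0.2887j + 0.2887k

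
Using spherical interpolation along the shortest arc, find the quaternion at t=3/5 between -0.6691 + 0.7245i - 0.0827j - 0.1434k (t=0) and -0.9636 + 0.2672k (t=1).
-0.9375 + 0.3275i - 0.0374j + 0.1113k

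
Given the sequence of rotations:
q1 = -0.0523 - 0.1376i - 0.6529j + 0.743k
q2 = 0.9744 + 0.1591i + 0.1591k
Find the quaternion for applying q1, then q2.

q2 · q1 = -0.1473 - 0.0385i - 0.7763j + 0.6118k
-0.1473 - 0.0385i - 0.7763j + 0.6118k


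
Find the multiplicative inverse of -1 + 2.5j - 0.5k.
-0.1333 - 0.3333j + 0.0667k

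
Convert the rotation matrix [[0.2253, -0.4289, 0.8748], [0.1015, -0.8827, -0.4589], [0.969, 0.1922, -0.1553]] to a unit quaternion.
0.2164 + 0.7522i - 0.1088j + 0.6128k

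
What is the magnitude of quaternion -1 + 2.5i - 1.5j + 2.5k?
3.969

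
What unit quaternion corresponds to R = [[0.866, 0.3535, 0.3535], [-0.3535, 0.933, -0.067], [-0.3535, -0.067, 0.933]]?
0.9659 + 0.183j - 0.183k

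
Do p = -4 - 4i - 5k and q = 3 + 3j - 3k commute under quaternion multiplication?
No: pq = -27 + 3i - 24j - 15k ≠ -27 - 27i + 9k = qp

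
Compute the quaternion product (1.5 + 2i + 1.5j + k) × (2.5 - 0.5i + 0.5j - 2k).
6 + 0.75i + 8j + 1.25k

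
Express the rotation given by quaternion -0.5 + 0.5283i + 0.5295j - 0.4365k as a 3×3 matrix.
[[0.0582, 0.123, -0.9907], [0.996, 0.0607, 0.066], [0.0683, -0.9906, -0.1189]]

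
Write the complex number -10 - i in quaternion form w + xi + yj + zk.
-10 - i + 0j + 0k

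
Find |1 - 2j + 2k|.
3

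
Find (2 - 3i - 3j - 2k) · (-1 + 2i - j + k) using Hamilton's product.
3 + 2i + 13k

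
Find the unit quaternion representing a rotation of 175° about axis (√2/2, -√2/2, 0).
0.0436 + 0.7064i - 0.7064j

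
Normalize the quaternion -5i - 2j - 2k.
-0.8704i - 0.3482j - 0.3482k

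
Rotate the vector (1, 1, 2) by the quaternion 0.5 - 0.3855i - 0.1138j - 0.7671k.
(1.607, -0.033, 1.848)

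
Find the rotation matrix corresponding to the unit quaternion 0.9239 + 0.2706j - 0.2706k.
[[0.7071, 0.5, 0.5], [-0.5, 0.8536, -0.1464], [-0.5, -0.1464, 0.8536]]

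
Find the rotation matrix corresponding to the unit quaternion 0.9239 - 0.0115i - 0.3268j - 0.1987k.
[[0.7074, 0.3747, -0.5993], [-0.3596, 0.9208, 0.1511], [0.6084, 0.1086, 0.7861]]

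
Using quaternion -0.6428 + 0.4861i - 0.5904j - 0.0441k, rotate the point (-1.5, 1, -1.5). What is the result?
(-2.153, 0.284, 0.885)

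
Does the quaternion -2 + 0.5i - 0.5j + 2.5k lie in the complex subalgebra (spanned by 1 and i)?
No. The quaternion -2 + 0.5i - 0.5j + 2.5k has j-coefficient y = -0.5 and k-coefficient z = 2.5, not both zero, so it does not lie in the complex subalgebra spanned by 1 and i.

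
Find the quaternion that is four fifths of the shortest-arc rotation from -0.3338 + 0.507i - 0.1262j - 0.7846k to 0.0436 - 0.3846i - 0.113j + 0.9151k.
-0.1039 + 0.4153i + 0.0654j - 0.9014k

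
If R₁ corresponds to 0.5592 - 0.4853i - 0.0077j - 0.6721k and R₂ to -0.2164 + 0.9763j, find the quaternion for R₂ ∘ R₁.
-0.1135 - 0.5512i + 0.5476j + 0.6192k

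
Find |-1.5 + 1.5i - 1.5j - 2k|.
3.279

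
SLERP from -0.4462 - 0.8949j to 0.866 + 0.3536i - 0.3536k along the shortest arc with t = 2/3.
-0.8467 - 0.2704i - 0.3701j + 0.2704k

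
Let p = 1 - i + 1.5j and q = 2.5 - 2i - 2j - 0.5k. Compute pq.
3.5 - 5.25i + 1.25j + 4.5k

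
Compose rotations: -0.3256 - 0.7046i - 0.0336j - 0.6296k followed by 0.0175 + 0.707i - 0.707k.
0.0473 - 0.2663i + 0.9427j + 0.1954k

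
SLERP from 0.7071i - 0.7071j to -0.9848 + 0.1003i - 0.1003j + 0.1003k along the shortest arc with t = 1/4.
-0.3478 + 0.6625i - 0.6625j + 0.0354k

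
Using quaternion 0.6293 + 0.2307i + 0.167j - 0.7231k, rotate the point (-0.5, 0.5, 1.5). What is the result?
(0.359, -0.457, 1.553)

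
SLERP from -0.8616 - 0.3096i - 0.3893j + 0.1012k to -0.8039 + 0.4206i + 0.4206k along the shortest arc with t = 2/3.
-0.9087 + 0.1868i - 0.1478j + 0.3428k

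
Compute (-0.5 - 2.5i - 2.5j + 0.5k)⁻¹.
-0.0385 + 0.1923i + 0.1923j - 0.0385k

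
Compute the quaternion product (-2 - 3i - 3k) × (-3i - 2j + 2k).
-3 + 19j + 2k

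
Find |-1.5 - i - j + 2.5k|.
3.24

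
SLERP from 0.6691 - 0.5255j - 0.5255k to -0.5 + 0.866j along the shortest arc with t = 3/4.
0.5667 - 0.8118j - 0.1408k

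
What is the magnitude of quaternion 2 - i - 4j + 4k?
√37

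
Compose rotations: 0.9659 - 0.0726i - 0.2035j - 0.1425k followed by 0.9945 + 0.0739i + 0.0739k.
0.9765 + 0.0142i - 0.1972j - 0.0854k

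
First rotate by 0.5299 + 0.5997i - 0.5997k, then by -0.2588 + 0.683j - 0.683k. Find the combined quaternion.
-0.5467 - 0.5648i - 0.0477j - 0.6163k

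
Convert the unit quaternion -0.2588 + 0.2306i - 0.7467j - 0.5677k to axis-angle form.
axis = (0.2387, -0.773, -0.5877), θ = 7π/6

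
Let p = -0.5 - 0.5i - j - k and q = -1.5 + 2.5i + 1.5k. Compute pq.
3.5 - 2i - 0.25j + 3.25k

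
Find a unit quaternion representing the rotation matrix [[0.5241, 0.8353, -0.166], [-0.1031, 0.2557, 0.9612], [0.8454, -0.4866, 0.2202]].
0.7071 - 0.5119i - 0.3576j - 0.3318k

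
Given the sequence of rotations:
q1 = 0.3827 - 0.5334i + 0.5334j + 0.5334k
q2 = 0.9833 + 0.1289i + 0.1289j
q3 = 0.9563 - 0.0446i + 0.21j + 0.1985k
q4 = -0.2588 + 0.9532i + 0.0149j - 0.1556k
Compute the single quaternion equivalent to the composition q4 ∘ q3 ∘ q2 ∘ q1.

q2 · q1 = 0.3763 - 0.4064i + 0.5051j + 0.662k
q3 · q2 · q1 = 0.1043 - 0.3667i + 0.5109j + 0.7706k
q4 · q3 · q2 · q1 = 0.4348 + 0.2853i - 0.8081j + 0.2768k
0.4348 + 0.2853i - 0.8081j + 0.2768k


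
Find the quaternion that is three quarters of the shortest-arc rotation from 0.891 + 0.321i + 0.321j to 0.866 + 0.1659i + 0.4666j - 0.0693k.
0.8765 + 0.2058i + 0.4321j - 0.0522k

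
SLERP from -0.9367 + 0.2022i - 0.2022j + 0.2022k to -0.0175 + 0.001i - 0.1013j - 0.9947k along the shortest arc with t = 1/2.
-0.6024 + 0.1319i - 0.0661j + 0.7844k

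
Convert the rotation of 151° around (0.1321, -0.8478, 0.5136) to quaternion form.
0.2504 + 0.1279i - 0.8208j + 0.4972k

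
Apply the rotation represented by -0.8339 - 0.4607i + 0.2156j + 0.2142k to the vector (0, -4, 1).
(-1.191, -2.611, -2.96)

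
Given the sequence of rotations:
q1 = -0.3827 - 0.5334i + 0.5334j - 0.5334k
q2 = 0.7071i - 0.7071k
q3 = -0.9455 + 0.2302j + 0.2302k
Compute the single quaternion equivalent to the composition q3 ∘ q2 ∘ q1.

q2 · q1 = 0.1066i + 0.7543j + 0.6478k
q3 · q2 · q1 = -0.3228 - 0.1253i - 0.6887j - 0.637k
-0.3228 - 0.1253i - 0.6887j - 0.637k


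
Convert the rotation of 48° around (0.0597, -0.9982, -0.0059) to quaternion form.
0.9135 + 0.0243i - 0.406j - 0.0024k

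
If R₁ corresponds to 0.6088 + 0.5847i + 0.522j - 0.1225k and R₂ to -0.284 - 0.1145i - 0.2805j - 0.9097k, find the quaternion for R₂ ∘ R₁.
-0.071 + 0.2735i - 0.8649j - 0.4148k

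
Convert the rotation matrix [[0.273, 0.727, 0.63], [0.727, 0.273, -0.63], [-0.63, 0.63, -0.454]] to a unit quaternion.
0.5225 + 0.6029i + 0.6029j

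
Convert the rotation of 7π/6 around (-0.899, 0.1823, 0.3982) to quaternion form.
-0.2588 - 0.8684i + 0.1761j + 0.3846k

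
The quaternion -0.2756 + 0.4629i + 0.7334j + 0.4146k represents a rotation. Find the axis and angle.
axis = (0.4815, 0.7629, 0.4313), θ = 212°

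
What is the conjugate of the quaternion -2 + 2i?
-2 - 2i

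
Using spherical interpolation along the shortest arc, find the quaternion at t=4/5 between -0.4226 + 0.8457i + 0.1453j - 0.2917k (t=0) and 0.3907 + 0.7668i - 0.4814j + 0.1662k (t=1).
0.2356 + 0.8891i - 0.3859j + 0.0717k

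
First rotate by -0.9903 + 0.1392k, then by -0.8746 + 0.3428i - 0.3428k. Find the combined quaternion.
0.9138 - 0.3395i - 0.0477j + 0.2177k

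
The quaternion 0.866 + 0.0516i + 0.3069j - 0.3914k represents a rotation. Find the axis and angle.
axis = (0.1032, 0.6137, -0.7827), θ = π/3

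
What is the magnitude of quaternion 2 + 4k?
√20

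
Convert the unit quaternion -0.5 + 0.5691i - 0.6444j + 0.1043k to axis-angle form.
axis = (0.6571, -0.7441, 0.1204), θ = 4π/3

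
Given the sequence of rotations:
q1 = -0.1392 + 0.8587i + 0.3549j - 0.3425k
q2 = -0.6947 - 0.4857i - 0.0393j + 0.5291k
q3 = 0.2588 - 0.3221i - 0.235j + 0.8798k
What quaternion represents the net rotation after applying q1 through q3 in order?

q2 · q1 = 0.7089 - 0.7032i + 0.0469j + 0.0257k
q3 · q2 · q1 = -0.0546 - 0.4576i - 0.7649j + 0.45k
-0.0546 - 0.4576i - 0.7649j + 0.45k


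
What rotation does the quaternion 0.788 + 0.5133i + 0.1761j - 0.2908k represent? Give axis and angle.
axis = (0.8337, 0.286, -0.4723), θ = 76°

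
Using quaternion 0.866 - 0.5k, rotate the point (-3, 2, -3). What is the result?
(0.232, 3.598, -3)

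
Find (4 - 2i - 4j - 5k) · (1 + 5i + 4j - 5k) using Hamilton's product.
5 + 58i - 23j - 13k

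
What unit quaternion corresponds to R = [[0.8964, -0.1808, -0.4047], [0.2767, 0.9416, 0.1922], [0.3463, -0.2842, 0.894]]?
0.9659 - 0.1233i - 0.1944j + 0.1184k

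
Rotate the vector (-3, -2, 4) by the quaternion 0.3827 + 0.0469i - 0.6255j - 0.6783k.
(-0.982, 4.833, -2.162)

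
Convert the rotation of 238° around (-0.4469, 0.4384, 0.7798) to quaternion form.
-0.4848 - 0.3909i + 0.3834j + 0.682k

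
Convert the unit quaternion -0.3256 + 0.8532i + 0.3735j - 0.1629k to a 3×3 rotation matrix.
[[0.6679, 0.5313, -0.5212], [0.7434, -0.509, 0.4339], [-0.0347, -0.6773, -0.7349]]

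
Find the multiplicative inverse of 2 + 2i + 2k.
0.1667 - 0.1667i - 0.1667k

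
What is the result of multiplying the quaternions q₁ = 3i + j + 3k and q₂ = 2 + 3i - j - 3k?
1 + 6i + 20j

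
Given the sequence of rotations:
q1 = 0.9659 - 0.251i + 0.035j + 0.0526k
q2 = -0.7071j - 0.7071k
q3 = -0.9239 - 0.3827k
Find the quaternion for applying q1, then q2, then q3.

q2 · q1 = 0.0619 - 0.0124i - 0.5055j - 0.8605k
q3 · q2 · q1 = -0.3865 - 0.182i + 0.4718j + 0.7713k
-0.3865 - 0.182i + 0.4718j + 0.7713k


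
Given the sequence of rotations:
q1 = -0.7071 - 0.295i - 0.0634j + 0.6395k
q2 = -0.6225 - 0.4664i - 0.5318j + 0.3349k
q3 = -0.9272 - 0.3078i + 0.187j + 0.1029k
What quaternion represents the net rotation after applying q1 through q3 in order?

q2 · q1 = 0.0547 + 0.1946i + 0.615j - 0.7622k
q3 · q2 · q1 = -0.0274 - 0.4031i - 0.7746j + 0.4867k
-0.0274 - 0.4031i - 0.7746j + 0.4867k


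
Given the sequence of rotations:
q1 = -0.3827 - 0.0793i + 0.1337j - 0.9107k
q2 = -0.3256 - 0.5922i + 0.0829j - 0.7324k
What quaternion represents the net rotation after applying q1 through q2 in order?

q2 · q1 = -0.6004 + 0.2749i - 0.5565j + 0.5042k
-0.6004 + 0.2749i - 0.5565j + 0.5042k


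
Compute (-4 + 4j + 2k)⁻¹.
-0.1111 - 0.1111j - 0.0556k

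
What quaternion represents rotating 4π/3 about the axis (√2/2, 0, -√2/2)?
-0.5 + 0.6124i - 0.6124k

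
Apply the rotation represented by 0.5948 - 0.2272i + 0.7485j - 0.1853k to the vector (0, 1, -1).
(-1.094, 0.835, -0.324)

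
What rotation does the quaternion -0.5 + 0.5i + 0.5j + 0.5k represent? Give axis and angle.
axis = (√3/3, √3/3, √3/3), θ = 4π/3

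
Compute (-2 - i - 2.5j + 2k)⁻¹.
-0.1311 + 0.0656i + 0.1639j - 0.1311k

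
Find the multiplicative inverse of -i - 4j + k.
0.0556i + 0.2222j - 0.0556k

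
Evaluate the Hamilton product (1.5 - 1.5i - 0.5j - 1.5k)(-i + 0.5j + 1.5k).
1 - 1.5i + 4.5j + k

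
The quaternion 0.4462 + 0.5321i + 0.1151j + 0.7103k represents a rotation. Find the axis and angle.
axis = (0.5946, 0.1286, 0.7937), θ = 127°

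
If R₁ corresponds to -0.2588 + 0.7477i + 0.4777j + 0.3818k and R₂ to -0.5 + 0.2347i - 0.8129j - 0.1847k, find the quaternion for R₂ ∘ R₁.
0.4128 - 0.6567i - 0.2562j + 0.5768k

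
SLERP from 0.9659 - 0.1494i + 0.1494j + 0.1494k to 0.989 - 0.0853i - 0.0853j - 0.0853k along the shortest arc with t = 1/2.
0.9918 - 0.1191i + 0.0325j + 0.0325k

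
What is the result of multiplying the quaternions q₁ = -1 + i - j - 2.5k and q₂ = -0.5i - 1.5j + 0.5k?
0.25 - 3.75i + 2.25j - 2.5k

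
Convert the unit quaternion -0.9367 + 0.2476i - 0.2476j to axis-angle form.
axis = (√2/2, -√2/2, 0), θ = 319°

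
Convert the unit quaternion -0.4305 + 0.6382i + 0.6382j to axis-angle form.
axis = (√2/2, √2/2, 0), θ = 231°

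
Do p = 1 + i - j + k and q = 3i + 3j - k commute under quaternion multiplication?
No: pq = 1 + i + 7j + 5k ≠ 1 + 5i - j - 7k = qp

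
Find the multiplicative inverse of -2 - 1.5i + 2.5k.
-0.16 + 0.12i - 0.2k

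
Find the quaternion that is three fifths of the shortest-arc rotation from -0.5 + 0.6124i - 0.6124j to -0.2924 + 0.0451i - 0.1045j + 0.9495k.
-0.4769 + 0.3532i - 0.397j + 0.7002k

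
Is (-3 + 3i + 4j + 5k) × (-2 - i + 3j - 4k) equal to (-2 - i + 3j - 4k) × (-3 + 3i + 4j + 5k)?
No: pq = 17 - 34i - 10j + 15k ≠ 17 + 28i - 24j - 11k = qp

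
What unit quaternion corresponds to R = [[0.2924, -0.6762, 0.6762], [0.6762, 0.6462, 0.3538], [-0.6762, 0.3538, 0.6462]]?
0.8039 + 0.4206j + 0.4206k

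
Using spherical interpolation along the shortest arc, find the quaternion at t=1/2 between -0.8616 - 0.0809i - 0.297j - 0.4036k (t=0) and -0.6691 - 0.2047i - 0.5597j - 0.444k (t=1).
-0.7774 - 0.145i - 0.4351j - 0.4305k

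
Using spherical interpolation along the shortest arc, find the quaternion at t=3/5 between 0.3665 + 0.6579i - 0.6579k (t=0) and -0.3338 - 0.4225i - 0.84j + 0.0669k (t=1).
0.4061 + 0.607i + 0.5795j - 0.3617k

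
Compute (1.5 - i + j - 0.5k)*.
1.5 + i - j + 0.5k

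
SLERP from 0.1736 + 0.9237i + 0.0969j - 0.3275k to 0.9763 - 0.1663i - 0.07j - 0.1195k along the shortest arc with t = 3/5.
0.8732 + 0.3972i - 0.2823k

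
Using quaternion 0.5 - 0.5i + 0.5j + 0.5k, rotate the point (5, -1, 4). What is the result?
(1, 4, -5)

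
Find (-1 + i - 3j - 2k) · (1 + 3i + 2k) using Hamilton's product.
-8i - 11j + 5k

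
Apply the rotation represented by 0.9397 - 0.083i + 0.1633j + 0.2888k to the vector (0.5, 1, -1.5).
(-0.568, 0.702, -1.638)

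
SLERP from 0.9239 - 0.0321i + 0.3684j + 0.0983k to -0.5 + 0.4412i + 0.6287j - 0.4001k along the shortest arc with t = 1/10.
0.948 - 0.0895i + 0.2675j + 0.1472k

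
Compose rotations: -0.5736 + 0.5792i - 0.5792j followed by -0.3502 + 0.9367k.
0.2009 + 0.3397i + 0.7454j - 0.5373k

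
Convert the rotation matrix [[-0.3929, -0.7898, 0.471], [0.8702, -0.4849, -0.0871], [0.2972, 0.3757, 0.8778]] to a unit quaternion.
0.5 + 0.2314i + 0.0869j + 0.83k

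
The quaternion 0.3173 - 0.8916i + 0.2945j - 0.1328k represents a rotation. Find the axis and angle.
axis = (-0.9402, 0.3105, -0.14), θ = 143°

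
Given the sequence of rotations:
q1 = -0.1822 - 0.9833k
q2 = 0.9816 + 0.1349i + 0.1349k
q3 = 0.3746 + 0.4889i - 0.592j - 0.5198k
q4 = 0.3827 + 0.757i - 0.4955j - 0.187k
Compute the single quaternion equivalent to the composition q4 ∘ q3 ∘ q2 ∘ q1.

q2 · q1 = -0.0462 - 0.0246i + 0.1326j - 0.9898k
q3 · q2 · q1 = -0.4413 + 0.6231i + 0.5737j - 0.2965k
q4 · q3 · q2 · q1 = -0.4117 + 0.1586i + 0.5461j + 0.7121k
-0.4117 + 0.1586i + 0.5461j + 0.7121k


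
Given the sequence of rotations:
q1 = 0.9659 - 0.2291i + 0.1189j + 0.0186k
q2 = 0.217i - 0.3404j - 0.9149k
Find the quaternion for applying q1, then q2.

q2 · q1 = 0.1072 + 0.3121i - 0.1232j - 0.9359k
0.1072 + 0.3121i - 0.1232j - 0.9359k


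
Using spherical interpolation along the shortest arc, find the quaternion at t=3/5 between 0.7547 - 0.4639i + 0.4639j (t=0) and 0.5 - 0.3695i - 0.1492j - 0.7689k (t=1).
0.6985 - 0.4718i + 0.1177j - 0.525k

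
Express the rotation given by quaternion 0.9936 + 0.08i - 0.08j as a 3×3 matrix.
[[0.9872, -0.0128, -0.159], [-0.0128, 0.9872, -0.159], [0.159, 0.159, 0.9744]]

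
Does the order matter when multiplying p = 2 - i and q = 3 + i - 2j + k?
Yes: pq = 7 - i - 3j + 4k ≠ 7 - i - 5j = qp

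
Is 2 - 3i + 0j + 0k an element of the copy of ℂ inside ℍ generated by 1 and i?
Yes. The quaternion 2 - 3i has j- and k-coefficients y = z = 0, so it lies in the complex subalgebra spanned by 1 and i.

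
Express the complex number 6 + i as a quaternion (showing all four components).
6 + i + 0j + 0k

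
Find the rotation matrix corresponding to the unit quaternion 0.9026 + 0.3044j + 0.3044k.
[[0.6294, -0.5495, 0.5495], [0.5495, 0.8147, 0.1853], [-0.5495, 0.1853, 0.8147]]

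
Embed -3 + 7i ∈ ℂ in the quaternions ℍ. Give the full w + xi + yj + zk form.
-3 + 7i + 0j + 0k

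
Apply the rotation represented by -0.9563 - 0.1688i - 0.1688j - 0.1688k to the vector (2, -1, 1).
(2.418, -0.392, -0.026)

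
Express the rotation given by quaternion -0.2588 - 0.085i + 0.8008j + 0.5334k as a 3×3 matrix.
[[-0.8516, 0.14, -0.5052], [-0.4122, 0.4165, 0.8103], [0.3238, 0.8983, -0.297]]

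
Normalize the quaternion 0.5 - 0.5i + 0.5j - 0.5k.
0.5 - 0.5i + 0.5j - 0.5k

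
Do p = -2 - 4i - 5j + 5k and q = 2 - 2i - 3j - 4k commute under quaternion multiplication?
No: pq = -7 + 31i - 30j + 20k ≠ -7 - 39i + 22j + 16k = qp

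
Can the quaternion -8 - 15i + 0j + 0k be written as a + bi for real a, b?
Yes. The quaternion -8 - 15i has j- and k-coefficients y = z = 0, so it lies in the complex subalgebra spanned by 1 and i.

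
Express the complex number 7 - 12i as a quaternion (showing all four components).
7 - 12i + 0j + 0k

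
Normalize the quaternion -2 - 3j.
-0.5547 - 0.8321j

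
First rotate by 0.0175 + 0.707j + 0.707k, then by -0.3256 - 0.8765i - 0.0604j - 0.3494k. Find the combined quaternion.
0.284 + 0.189i + 0.3884j - 0.856k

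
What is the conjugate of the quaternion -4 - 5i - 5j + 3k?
-4 + 5i + 5j - 3k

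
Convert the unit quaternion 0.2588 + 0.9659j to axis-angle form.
axis = (0, 1, 0), θ = 5π/6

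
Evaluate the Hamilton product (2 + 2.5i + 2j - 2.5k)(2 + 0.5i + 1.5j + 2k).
4.75 + 13.75i + 0.75j + 1.75k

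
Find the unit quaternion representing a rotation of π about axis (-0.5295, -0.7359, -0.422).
-0.5295i - 0.7359j - 0.422k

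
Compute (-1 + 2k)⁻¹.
-0.2 - 0.4k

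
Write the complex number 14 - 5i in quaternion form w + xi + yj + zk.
14 - 5i + 0j + 0k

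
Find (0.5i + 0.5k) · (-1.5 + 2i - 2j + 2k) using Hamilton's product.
-2 + 0.25i - 1.75k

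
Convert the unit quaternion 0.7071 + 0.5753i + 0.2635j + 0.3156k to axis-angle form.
axis = (0.8136, 0.3726, 0.4463), θ = π/2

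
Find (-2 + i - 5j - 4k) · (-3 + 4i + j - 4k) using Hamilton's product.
-9 + 13i + j + 41k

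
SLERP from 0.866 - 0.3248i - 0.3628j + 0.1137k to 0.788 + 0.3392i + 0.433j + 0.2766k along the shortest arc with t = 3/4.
0.9151 + 0.1807i + 0.2465j + 0.2631k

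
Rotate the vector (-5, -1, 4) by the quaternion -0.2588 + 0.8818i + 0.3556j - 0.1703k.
(-5.922, -1.622, -2.073)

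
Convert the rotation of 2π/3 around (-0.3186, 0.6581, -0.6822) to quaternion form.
0.5 - 0.2759i + 0.5699j - 0.5908k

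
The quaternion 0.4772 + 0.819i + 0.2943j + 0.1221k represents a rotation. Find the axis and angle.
axis = (0.932, 0.3349, 0.1389), θ = 123°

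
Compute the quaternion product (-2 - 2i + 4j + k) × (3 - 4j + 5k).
5 + 18i + 30j + k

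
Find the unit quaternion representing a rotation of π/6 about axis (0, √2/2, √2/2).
0.9659 + 0.183j + 0.183k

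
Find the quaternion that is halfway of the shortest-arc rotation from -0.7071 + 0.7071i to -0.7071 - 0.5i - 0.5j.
-0.9339 + 0.1368i - 0.3302j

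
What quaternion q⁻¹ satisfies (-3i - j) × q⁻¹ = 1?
0.3i + 0.1j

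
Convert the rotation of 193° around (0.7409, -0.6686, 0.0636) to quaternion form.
-0.1132 + 0.7361i - 0.6643j + 0.0632k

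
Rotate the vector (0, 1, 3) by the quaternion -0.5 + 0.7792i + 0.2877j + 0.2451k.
(0.976, 2.426, -1.778)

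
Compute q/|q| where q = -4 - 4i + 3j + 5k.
-0.4924 - 0.4924i + 0.3693j + 0.6155k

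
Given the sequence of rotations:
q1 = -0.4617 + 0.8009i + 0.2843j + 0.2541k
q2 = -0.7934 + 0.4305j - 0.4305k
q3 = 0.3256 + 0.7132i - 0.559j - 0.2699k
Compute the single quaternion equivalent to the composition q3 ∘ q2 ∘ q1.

q2 · q1 = 0.3533 - 0.4037i - 0.7691j - 0.3476k
q3 · q2 · q1 = -0.1208 + 0.1073i - 0.091j - 0.9827k
-0.1208 + 0.1073i - 0.091j - 0.9827k


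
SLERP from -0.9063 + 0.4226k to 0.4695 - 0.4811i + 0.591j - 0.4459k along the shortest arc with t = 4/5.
-0.6034 + 0.4054i - 0.4981j + 0.4727k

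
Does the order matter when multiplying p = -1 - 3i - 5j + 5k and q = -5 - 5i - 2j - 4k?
Yes: pq = 50i - 10j - 40k ≠ -10i + 64j - 2k = qp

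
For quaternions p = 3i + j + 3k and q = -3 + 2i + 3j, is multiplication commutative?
No: pq = -9 - 18i + 3j - 2k ≠ -9 - 9j - 16k = qp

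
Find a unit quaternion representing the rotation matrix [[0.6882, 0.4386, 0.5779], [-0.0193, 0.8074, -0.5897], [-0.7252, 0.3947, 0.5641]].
0.8746 + 0.2814i + 0.3725j - 0.1309k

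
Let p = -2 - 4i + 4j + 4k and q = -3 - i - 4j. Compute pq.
18 + 30i - 8j + 8k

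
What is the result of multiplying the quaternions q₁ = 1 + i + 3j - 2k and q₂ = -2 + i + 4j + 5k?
-5 + 22i - 9j + 10k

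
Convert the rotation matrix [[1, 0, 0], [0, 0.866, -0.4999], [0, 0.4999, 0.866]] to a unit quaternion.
0.9659 + 0.2588i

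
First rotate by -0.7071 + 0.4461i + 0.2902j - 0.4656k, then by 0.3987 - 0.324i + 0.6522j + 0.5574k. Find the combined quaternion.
-0.0671 - 0.0585i - 0.2477j - 0.9647k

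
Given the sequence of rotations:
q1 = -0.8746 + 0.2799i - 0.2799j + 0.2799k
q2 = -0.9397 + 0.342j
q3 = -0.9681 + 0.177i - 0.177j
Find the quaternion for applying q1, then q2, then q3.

q2 · q1 = 0.9176 - 0.1673i - 0.0361j - 0.3587k
q3 · q2 · q1 = -0.8651 + 0.3879i - 0.064j + 0.3113k
-0.8651 + 0.3879i - 0.064j + 0.3113k


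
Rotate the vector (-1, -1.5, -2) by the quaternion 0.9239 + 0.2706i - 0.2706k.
(-1.311, 0.439, -2.311)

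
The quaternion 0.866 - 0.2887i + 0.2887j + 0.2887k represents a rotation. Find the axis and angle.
axis = (-√3/3, √3/3, √3/3), θ = π/3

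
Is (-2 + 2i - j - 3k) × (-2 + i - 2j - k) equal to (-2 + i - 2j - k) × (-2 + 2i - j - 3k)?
No: pq = -3 - 11i + 5j + 5k ≠ -3 - i + 7j + 11k = qp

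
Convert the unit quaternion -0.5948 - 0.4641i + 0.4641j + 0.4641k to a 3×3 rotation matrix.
[[0.1384, 0.1213, -0.9829], [-0.9829, 0.1384, -0.1213], [0.1213, 0.9829, 0.1384]]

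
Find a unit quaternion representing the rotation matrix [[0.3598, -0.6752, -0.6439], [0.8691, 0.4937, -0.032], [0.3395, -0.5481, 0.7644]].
0.809 - 0.1595i - 0.3039j + 0.4772k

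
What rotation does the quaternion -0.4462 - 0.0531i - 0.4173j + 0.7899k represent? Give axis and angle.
axis = (-0.0593, -0.4663, 0.8826), θ = 233°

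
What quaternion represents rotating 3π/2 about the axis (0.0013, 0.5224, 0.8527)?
-0.7071 + 0.0009i + 0.3694j + 0.6029k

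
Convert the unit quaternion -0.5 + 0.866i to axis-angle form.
axis = (1, 0, 0), θ = 4π/3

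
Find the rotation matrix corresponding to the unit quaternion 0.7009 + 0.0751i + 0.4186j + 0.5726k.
[[-0.0062, -0.7398, 0.6728], [0.8655, 0.333, 0.3741], [-0.5008, 0.5847, 0.6383]]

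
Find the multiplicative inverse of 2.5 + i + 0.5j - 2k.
0.2174 - 0.087i - 0.0435j + 0.1739k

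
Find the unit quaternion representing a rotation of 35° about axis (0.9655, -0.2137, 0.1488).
0.9537 + 0.2903i - 0.0643j + 0.0447k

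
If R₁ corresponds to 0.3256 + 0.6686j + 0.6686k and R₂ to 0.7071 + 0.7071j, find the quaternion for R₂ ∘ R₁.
-0.2425 + 0.4728i + 0.703j + 0.4728k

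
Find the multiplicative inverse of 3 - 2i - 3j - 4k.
0.0789 + 0.0526i + 0.0789j + 0.1053k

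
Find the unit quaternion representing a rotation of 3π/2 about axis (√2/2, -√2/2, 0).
-0.7071 + 0.5i - 0.5j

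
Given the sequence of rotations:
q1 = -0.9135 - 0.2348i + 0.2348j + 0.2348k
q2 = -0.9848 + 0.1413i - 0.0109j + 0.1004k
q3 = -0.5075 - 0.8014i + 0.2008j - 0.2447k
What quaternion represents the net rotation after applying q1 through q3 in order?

q2 · q1 = 0.9118 + 0.076i - 0.278j - 0.2923k
q3 · q2 · q1 = -0.4175 - 0.896i + 0.0713j + 0.1328k
-0.4175 - 0.896i + 0.0713j + 0.1328k


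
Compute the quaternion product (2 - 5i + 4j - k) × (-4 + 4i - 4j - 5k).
23 + 4i - 53j - 2k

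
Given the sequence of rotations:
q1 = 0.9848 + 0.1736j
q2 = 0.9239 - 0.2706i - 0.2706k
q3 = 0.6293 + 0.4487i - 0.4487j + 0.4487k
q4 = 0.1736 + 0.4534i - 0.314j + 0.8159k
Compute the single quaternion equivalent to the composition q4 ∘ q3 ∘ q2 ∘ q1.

q2 · q1 = 0.9099 - 0.2195i + 0.1604j - 0.3135k
q3 · q2 · q1 = 0.8837 + 0.3388i - 0.2652j + 0.1845k
q4 · q3 · q2 · q1 = -0.234 + 0.6179i - 0.1307j + 0.7392k
-0.234 + 0.6179i - 0.1307j + 0.7392k


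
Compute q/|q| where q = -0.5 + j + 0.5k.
-0.4082 + 0.8165j + 0.4082k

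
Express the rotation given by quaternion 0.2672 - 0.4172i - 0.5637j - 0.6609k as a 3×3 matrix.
[[-0.5091, 0.8235, 0.2502], [0.1172, -0.2217, 0.9681], [0.8527, 0.5221, 0.0164]]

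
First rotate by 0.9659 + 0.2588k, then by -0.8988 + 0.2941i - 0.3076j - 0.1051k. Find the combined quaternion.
-0.841 + 0.2045i - 0.3732j - 0.3341k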